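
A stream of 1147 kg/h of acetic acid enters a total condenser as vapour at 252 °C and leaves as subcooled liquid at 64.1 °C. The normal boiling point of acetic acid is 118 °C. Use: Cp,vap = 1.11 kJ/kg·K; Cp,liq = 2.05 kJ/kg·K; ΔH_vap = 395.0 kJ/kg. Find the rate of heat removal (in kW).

Q_c = 208 kW

vapour 252→118 °C: -148.74 kJ/kg
condensation at 118 °C: -395 kJ/kg
liquid 118→64.1 °C: -110.5 kJ/kg
Δh = -148.74 + -395 + -110.5 = -654.24 kJ/kg
Q = ṁ·Δh = 1147 kg/h × -654.24 kJ/kg = -750410 kJ/h
|Q| = 208.45 kW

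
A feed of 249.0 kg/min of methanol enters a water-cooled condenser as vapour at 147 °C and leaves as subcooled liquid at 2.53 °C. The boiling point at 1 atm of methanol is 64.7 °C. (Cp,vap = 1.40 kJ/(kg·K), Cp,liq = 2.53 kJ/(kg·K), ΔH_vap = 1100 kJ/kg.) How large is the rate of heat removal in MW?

Q_c = 5.70 MW

vapour 147→64.7 °C: -115.22 kJ/kg
condensation at 64.7 °C: -1100 kJ/kg
liquid 64.7→2.53 °C: -157.29 kJ/kg
Δh = -115.22 + -1100 + -157.29 = -1372.5 kJ/kg
Q = ṁ·Δh = 249.0 kg/min × -1372.5 kJ/kg = -341760 kJ/min
|Q| = 5695.9 kW = 5.6959 MW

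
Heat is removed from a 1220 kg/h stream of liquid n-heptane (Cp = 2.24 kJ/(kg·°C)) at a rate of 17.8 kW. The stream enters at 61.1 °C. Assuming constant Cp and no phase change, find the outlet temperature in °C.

T_out = 37.7 °C

Q = 17.8 kW = 64080 kJ/h
ΔT = Q/(ṁ·Cp) = 64080/(1220×2.24) = 23.448 K
T_out = 61.1 − 23.448 = 37.652 °C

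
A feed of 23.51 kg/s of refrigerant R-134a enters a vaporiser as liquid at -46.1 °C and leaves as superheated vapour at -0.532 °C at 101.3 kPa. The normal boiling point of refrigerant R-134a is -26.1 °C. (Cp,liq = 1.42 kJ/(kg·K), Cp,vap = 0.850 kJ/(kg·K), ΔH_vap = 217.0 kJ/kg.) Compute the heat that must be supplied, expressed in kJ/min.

Q = 377000 kJ/min

liquid -46.1→-26.1 °C: 28.4 kJ/kg
vaporisation at -26.1 °C: 217 kJ/kg
vapour -26.1→-0.532 °C: 21.733 kJ/kg
Δh = 28.4 + 217 + 21.733 = 267.13 kJ/kg
Q = ṁ·Δh = 23.51 kg/s × 267.13 kJ/kg = 6280.3 kJ/s
|Q| = 6280.3 kW = 376820 kJ/min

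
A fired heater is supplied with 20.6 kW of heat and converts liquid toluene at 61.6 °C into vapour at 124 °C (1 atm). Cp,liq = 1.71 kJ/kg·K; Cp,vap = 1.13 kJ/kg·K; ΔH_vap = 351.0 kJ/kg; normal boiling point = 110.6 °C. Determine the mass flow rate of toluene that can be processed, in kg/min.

Δh = 1.71×(110.6−61.6) + 351.0 + 1.13×(124−110.6) = 449.93 kJ/kg
Q = 20.6 kW = 20.6 kJ/s = 1236 kJ/min
ṁ = Q/Δh = 1236 / 449.93 = 2.7471 kg/min

ṁ = 2.75 kg/min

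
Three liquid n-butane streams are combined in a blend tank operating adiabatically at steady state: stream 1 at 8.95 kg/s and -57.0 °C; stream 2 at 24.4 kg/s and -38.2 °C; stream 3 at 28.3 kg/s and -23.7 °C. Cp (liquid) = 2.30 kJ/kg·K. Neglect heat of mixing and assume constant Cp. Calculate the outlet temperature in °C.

T_out = -34.3 °C

Adiabatic, steady state ⇒ Σ ṁᵢCp,ᵢ(T_out − Tᵢ) = 0
T_out = Σ ṁᵢCp,ᵢTᵢ / Σ ṁᵢCp,ᵢ
      = -4859.8 / 141.79 = -34.273 °C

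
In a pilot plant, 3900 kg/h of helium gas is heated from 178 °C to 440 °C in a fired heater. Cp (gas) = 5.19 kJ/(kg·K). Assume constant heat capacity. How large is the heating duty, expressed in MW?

Q = 1.47 MW

Q = ṁ·Cp·ΔT = 3900 × 5.19 × (440 − 178) = 5.3031e+06 kJ/h
Converting: 5.3031e+06 / 3600 s = 1473.1 kW
Heating duty = 1.4731 MW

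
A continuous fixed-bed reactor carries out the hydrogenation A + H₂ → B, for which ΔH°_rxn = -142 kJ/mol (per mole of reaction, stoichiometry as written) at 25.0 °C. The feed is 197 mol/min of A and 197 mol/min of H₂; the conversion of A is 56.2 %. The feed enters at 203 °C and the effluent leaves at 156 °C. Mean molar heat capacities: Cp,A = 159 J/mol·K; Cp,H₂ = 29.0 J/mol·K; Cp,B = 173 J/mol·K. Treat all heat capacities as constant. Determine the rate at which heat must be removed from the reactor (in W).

Extent of reaction ξ = 0.562 × 197 = 110.71 mol/min
Reaction term: ξ·ΔH°_rxn = 110.71 × -142 = -15721 kJ/min
Sensible, feed 203→25 °C: -6592.4 kJ/min
Outlet flows (mol/min): A 86.286, H₂ 86.286, B 110.71
Sensible, products 25→156 °C: 4634.2 kJ/min
Q = ΔH = -17680 kJ/min = -294.66 kW
Heat removed = 294660 W

Q_out = 295000 W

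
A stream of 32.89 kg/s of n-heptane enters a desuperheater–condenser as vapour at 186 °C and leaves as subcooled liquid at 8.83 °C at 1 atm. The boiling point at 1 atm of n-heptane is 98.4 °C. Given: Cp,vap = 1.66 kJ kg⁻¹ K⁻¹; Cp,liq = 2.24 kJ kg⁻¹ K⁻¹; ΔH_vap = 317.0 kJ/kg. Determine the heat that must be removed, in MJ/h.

vapour 186→98.4 °C: -145.42 kJ/kg
condensation at 98.4 °C: -317 kJ/kg
liquid 98.4→8.83 °C: -200.64 kJ/kg
Δh = -145.42 + -317 + -200.64 = -663.05 kJ/kg
Q = ṁ·Δh = 32.89 kg/s × -663.05 kJ/kg = -21808 kJ/s
|Q| = 21808 kW = 78508 MJ/h

Q_c = 78500 MJ/h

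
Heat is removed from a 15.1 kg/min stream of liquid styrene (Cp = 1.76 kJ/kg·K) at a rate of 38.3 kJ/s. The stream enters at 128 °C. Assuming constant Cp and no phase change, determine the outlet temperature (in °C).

Q = 38.3 kJ/s = 2298 kJ/min
ΔT = Q/(ṁ·Cp) = 2298/(15.1×1.76) = 86.469 K
T_out = 128 − 86.469 = 41.531 °C

T_out = 41.5 °C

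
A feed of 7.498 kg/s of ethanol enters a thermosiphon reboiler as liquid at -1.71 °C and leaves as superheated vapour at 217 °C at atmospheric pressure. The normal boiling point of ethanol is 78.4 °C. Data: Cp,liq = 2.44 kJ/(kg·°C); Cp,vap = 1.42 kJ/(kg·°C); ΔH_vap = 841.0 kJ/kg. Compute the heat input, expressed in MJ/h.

Q = 33300 MJ/h

liquid -1.71→78.4 °C: 195.47 kJ/kg
vaporisation at 78.4 °C: 841 kJ/kg
vapour 78.4→217 °C: 196.81 kJ/kg
Δh = 195.47 + 841 + 196.81 = 1233.3 kJ/kg
Q = ṁ·Δh = 7.498 kg/s × 1233.3 kJ/kg = 9247.1 kJ/s
|Q| = 9247.1 kW = 33290 MJ/h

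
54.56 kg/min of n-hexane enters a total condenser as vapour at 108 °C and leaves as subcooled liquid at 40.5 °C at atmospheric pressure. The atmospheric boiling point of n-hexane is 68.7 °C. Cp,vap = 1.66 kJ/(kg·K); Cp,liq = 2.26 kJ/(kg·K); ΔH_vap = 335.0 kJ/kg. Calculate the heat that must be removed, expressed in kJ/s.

vapour 108→68.7 °C: -65.238 kJ/kg
condensation at 68.7 °C: -335 kJ/kg
liquid 68.7→40.5 °C: -63.732 kJ/kg
Δh = -65.238 + -335 + -63.732 = -463.97 kJ/kg
Q = ṁ·Δh = 54.56 kg/min × -463.97 kJ/kg = -25314 kJ/min
|Q| = 421.9 kW

Q_c = 422 kJ/s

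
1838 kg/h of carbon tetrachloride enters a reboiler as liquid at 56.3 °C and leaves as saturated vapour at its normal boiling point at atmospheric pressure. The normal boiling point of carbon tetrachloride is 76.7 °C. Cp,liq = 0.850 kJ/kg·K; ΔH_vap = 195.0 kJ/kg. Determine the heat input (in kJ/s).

Q = 108 kJ/s

liquid 56.3→76.7 °C: 17.34 kJ/kg
vaporisation at 76.7 °C: 195 kJ/kg
Δh = 17.34 + 195 = 212.34 kJ/kg
Q = ṁ·Δh = 1838 kg/h × 212.34 kJ/kg = 390280 kJ/h
|Q| = 108.41 kW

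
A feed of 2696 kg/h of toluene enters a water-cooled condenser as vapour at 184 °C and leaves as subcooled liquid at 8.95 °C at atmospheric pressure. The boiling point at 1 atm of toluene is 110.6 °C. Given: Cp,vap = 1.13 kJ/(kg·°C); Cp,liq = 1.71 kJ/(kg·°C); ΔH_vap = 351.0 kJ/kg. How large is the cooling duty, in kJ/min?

Q_c = 27300 kJ/min

vapour 184→110.6 °C: -82.942 kJ/kg
condensation at 110.6 °C: -351 kJ/kg
liquid 110.6→8.95 °C: -173.82 kJ/kg
Δh = -82.942 + -351 + -173.82 = -607.76 kJ/kg
Q = ṁ·Δh = 2696 kg/h × -607.76 kJ/kg = -1.6385e+06 kJ/h
|Q| = 455.15 kW = 27309 kJ/min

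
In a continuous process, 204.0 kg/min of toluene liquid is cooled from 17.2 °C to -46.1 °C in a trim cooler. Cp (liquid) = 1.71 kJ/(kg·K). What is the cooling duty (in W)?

Q = ṁ·Cp·ΔT = 204.0 × 1.71 × (-46.1 − 17.2) = -22082 kJ/min
Converting: 22082 / 60 s = 368.03 kW
Cooling duty = 368030 W

Q_c = 368000 W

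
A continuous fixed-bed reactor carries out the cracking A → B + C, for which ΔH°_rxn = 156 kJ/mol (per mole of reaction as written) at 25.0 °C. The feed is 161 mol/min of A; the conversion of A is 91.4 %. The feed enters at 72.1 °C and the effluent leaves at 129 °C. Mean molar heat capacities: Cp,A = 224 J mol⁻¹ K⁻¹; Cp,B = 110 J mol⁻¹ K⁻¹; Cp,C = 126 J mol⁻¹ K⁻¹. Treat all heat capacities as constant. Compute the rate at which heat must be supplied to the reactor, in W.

Extent of reaction ξ = 0.914 × 161 = 147.15 mol/min
Reaction term: ξ·ΔH°_rxn = 147.15 × 156 = 22956 kJ/min
Sensible, feed 72.1→25 °C: -1698.6 kJ/min
Outlet flows (mol/min): A 13.846, B 147.15, C 147.15
Sensible, products 25→129 °C: 3934.3 kJ/min
Q = ΔH = 25192 kJ/min = 419.86 kW
Heat supplied = 419860 W

Q_in = 420000 W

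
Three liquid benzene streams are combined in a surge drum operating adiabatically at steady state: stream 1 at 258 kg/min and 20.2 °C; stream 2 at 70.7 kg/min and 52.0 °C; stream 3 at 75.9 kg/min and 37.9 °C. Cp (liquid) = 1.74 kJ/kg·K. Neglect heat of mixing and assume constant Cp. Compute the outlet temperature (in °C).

No heat crosses the boundary, so H_out = H_in.
T_out = Σ ṁᵢCp,ᵢTᵢ / Σ ṁᵢCp,ᵢ
      = 20470 / 704 = 29.077 °C

T_out = 29.1 °C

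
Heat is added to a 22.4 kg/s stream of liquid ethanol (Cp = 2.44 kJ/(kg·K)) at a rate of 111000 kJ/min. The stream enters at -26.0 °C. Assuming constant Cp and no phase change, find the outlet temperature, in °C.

T_out = 7.85 °C

Q = 111000 kJ/min = 1850 kJ/s
ΔT = Q/(ṁ·Cp) = 1850/(22.4×2.44) = 33.848 K
T_out = -26.0 + 33.848 = 7.8481 °C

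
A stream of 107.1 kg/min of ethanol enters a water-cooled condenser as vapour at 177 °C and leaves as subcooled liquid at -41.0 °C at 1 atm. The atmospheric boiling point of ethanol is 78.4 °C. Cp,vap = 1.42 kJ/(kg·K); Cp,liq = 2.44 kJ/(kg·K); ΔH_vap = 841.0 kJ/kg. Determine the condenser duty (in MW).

Q_c = 2.27 MW

vapour 177→78.4 °C: -140.01 kJ/kg
condensation at 78.4 °C: -841 kJ/kg
liquid 78.4→-41.0 °C: -291.34 kJ/kg
Δh = -140.01 + -841 + -291.34 = -1272.3 kJ/kg
Q = ṁ·Δh = 107.1 kg/min × -1272.3 kJ/kg = -136270 kJ/min
|Q| = 2271.1 kW = 2.2711 MW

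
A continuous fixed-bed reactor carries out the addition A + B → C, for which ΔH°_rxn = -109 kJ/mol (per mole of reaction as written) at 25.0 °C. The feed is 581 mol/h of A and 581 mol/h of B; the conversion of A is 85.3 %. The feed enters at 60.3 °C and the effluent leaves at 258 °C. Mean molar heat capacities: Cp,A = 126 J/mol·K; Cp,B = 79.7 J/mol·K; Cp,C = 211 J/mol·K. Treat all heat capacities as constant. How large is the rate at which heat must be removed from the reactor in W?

Extent of reaction ξ = 0.853 × 581 = 495.59 mol/h
Reaction term: ξ·ΔH°_rxn = 495.59 × -109 = -54020 kJ/h
Sensible, feed 60.3→25 °C: -4218.8 kJ/h
Outlet flows (mol/h): A 85.407, B 85.407, C 495.59
Sensible, products 25→258 °C: 28458 kJ/h
Q = ΔH = -29780 kJ/h = -8.2723 kW
Heat removed = 8272.3 W

Q_out = 8270 W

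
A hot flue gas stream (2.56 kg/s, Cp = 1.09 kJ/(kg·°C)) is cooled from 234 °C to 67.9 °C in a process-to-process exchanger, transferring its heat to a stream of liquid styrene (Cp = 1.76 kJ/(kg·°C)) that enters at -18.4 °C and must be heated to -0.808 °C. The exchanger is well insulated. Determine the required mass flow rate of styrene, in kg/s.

Heat released by hot stream: Q = 2.56 × 1.09 × (234 − 67.9) = 463.49 kJ/s
Energy balance on cold side (adiabatic exchanger): Q = ṁ_c·Cp_c·(T_c,out − T_c,in)
ṁ_c = 463.49 / [1.76 × (-0.808 − -18.4)] = 14.97 kg/s

ṁ_c = 15.0 kg/s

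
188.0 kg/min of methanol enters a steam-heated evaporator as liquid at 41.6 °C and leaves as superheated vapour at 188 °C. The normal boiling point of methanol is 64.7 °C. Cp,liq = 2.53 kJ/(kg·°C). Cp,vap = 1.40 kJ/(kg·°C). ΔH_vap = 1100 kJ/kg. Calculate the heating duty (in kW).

Q = 4170 kW

liquid 41.6→64.7 °C: 58.443 kJ/kg
vaporisation at 64.7 °C: 1100 kJ/kg
vapour 64.7→188 °C: 172.62 kJ/kg
Δh = 58.443 + 1100 + 172.62 = 1331.1 kJ/kg
Q = ṁ·Δh = 188.0 kg/min × 1331.1 kJ/kg = 250240 kJ/min
|Q| = 4170.7 kW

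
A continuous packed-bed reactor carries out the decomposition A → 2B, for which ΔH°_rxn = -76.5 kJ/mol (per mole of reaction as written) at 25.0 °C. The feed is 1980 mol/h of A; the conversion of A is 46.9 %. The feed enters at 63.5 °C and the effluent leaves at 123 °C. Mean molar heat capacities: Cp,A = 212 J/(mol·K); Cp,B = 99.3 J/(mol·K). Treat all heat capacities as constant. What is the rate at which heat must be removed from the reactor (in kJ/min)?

Q_out = 788 kJ/min

Extent of reaction ξ = 0.469 × 1980 = 928.62 mol/h
Reaction term: ξ·ΔH°_rxn = 928.62 × -76.5 = -71039 kJ/h
Sensible, feed 63.5→25 °C: -16161 kJ/h
Outlet flows (mol/h): A 1051.4, B 1857.2
Sensible, products 25→123 °C: 39917 kJ/h
Q = ΔH = -47283 kJ/h = -13.134 kW
Heat removed = 788.05 kJ/min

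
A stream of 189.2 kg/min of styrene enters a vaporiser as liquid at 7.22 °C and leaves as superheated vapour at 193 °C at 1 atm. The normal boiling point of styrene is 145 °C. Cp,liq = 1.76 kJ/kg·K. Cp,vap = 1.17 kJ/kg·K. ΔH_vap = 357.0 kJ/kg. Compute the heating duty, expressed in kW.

liquid 7.22→145 °C: 242.49 kJ/kg
vaporisation at 145 °C: 357 kJ/kg
vapour 145→193 °C: 56.16 kJ/kg
Δh = 242.49 + 357 + 56.16 = 655.65 kJ/kg
Q = ṁ·Δh = 189.2 kg/min × 655.65 kJ/kg = 124050 kJ/min
|Q| = 2067.5 kW

Q = 2070 kW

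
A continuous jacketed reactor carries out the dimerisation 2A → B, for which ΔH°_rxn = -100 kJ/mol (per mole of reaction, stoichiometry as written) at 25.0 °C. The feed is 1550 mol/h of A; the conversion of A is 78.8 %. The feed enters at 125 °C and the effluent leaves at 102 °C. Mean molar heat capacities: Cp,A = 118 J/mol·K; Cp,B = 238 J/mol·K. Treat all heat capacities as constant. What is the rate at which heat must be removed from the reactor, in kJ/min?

Extent of reaction ξ = 0.788 × 1550 / 2 = 610.7 mol/h
Reaction term: ξ·ΔH°_rxn = 610.7 × -100 = -61070 kJ/h
Sensible, feed 125→25 °C: -18290 kJ/h
Outlet flows (mol/h): A 328.6, B 610.7
Sensible, products 25→102 °C: 14177 kJ/h
Q = ΔH = -65183 kJ/h = -18.106 kW
Heat removed = 1086.4 kJ/min

Q_out = 1090 kJ/min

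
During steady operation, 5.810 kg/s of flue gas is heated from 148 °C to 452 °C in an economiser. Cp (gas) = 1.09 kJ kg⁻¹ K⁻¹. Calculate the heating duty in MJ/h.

Q = ṁ·Cp·ΔT = 5.810 × 1.09 × (452 − 148) = 1925.2 kJ/s
Heating duty = 6930.7 MJ/h

Q = 6930 MJ/h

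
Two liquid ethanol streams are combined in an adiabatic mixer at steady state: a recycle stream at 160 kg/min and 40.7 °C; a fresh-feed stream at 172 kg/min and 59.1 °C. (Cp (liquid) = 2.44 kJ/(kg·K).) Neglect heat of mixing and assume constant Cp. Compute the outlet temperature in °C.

T_out = 50.2 °C

No heat crosses the boundary, so H_out = H_in.
T_out = Σ ṁᵢCp,ᵢTᵢ / Σ ṁᵢCp,ᵢ
      = 40692 / 810.08 = 50.233 °C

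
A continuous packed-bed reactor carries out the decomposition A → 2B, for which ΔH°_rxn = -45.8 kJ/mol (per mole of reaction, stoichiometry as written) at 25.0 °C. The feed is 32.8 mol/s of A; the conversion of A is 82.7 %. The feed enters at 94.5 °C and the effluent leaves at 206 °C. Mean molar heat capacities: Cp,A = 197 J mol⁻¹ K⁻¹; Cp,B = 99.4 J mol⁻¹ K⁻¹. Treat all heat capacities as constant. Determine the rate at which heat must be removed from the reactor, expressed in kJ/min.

Extent of reaction ξ = 0.827 × 32.8 = 27.126 mol/s
Reaction term: ξ·ΔH°_rxn = 27.126 × -45.8 = -1242.4 kJ/s
Sensible, feed 94.5→25 °C: -449.08 kJ/s
Outlet flows (mol/s): A 5.6744, B 54.251
Sensible, products 25→206 °C: 1178.4 kJ/s
Q = ΔH = -513.05 kJ/s = -513.05 kW
Heat removed = 30783 kJ/min

Q_out = 30800 kJ/min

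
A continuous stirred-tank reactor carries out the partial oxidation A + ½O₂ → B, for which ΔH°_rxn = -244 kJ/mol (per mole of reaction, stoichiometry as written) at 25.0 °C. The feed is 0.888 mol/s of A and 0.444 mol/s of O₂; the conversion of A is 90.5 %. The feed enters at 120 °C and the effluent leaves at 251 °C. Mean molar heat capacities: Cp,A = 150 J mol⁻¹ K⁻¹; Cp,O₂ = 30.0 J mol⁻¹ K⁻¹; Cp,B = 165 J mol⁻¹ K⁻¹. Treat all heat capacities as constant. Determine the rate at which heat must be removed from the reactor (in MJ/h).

Extent of reaction ξ = 0.905 × 0.888 = 0.80364 mol/s
Reaction term: ξ·ΔH°_rxn = 0.80364 × -244 = -196.09 kJ/s
Sensible, feed 120→25 °C: -13.919 kJ/s
Outlet flows (mol/s): A 0.08436, O₂ 0.04218, B 0.80364
Sensible, products 25→251 °C: 33.114 kJ/s
Q = ΔH = -176.89 kJ/s = -176.89 kW
Heat removed = 636.82 MJ/h

Q_out = 637 MJ/h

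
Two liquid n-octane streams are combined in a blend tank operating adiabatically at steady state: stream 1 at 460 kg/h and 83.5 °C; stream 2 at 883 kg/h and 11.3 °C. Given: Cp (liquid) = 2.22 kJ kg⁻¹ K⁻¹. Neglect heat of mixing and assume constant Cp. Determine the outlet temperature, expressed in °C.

T_out = 36.0 °C

No heat crosses the boundary, so H_out = H_in.
T_out = Σ ṁᵢCp,ᵢTᵢ / Σ ṁᵢCp,ᵢ
      = 107420 / 2981.5 = 36.03 °C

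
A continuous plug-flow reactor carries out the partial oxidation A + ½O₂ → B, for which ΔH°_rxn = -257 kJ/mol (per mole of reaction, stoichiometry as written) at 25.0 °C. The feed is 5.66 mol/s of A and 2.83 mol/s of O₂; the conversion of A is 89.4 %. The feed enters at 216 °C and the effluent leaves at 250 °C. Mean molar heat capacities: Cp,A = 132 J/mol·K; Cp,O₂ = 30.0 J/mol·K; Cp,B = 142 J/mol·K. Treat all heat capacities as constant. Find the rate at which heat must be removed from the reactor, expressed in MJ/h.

Q_out = 4600 MJ/h

Extent of reaction ξ = 0.894 × 5.66 = 5.06 mol/s
Reaction term: ξ·ΔH°_rxn = 5.06 × -257 = -1300.4 kJ/s
Sensible, feed 216→25 °C: -158.92 kJ/s
Outlet flows (mol/s): A 0.59996, O₂ 0.29998, B 5.06
Sensible, products 25→250 °C: 181.51 kJ/s
Q = ΔH = -1277.8 kJ/s = -1277.8 kW
Heat removed = 4600.2 MJ/h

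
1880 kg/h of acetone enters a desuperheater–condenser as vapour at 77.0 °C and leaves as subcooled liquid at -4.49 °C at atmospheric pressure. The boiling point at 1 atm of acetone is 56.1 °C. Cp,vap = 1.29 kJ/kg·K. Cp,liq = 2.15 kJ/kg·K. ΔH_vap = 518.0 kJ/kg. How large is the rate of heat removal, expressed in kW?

vapour 77.0→56.1 °C: -26.961 kJ/kg
condensation at 56.1 °C: -518 kJ/kg
liquid 56.1→-4.49 °C: -130.27 kJ/kg
Δh = -26.961 + -518 + -130.27 = -675.23 kJ/kg
Q = ṁ·Δh = 1880 kg/h × -675.23 kJ/kg = -1.2694e+06 kJ/h
|Q| = 352.62 kW

Q_c = 353 kW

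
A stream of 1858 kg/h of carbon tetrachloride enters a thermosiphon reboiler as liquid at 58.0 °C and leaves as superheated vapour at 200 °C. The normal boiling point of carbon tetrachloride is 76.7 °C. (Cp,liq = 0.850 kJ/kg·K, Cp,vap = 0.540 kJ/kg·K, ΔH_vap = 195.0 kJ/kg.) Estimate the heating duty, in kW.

Q = 143 kW

liquid 58.0→76.7 °C: 15.895 kJ/kg
vaporisation at 76.7 °C: 195 kJ/kg
vapour 76.7→200 °C: 66.582 kJ/kg
Δh = 15.895 + 195 + 66.582 = 277.48 kJ/kg
Q = ṁ·Δh = 1858 kg/h × 277.48 kJ/kg = 515550 kJ/h
|Q| = 143.21 kW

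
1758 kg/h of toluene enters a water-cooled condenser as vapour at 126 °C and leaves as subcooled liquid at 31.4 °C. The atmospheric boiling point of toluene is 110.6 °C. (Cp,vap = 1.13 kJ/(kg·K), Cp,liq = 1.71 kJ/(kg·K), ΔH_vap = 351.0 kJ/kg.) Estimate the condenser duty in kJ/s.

vapour 126→110.6 °C: -17.402 kJ/kg
condensation at 110.6 °C: -351 kJ/kg
liquid 110.6→31.4 °C: -135.43 kJ/kg
Δh = -17.402 + -351 + -135.43 = -503.83 kJ/kg
Q = ṁ·Δh = 1758 kg/h × -503.83 kJ/kg = -885740 kJ/h
|Q| = 246.04 kW

Q_c = 246 kJ/s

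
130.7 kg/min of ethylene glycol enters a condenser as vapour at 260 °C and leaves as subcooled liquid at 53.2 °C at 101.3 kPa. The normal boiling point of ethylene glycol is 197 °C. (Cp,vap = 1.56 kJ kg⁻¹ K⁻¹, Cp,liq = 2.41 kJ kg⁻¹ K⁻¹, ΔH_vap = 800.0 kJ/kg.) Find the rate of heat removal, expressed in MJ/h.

vapour 260→197 °C: -98.28 kJ/kg
condensation at 197 °C: -800 kJ/kg
liquid 197→53.2 °C: -346.56 kJ/kg
Δh = -98.28 + -800 + -346.56 = -1244.8 kJ/kg
Q = ṁ·Δh = 130.7 kg/min × -1244.8 kJ/kg = -162700 kJ/min
|Q| = 2711.7 kW = 9762 MJ/h

Q_c = 9760 MJ/h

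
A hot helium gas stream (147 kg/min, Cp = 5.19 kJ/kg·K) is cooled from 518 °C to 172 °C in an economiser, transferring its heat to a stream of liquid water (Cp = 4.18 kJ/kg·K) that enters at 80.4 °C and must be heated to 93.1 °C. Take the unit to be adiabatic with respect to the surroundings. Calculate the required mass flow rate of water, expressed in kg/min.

Heat released by hot stream: Q = 147 × 5.19 × (518 − 172) = 263970 kJ/min
Energy balance on cold side (adiabatic exchanger): Q = ṁ_c·Cp_c·(T_c,out − T_c,in)
ṁ_c = 263970 / [4.18 × (93.1 − 80.4)] = 4972.6 kg/min

ṁ_c = 4970 kg/min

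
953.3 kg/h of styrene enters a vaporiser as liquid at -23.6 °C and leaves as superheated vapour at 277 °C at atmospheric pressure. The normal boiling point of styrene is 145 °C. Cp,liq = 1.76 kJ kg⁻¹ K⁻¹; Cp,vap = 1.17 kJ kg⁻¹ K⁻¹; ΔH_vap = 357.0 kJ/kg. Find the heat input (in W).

Q = 214000 W

liquid -23.6→145 °C: 296.74 kJ/kg
vaporisation at 145 °C: 357 kJ/kg
vapour 145→277 °C: 154.44 kJ/kg
Δh = 296.74 + 357 + 154.44 = 808.18 kJ/kg
Q = ṁ·Δh = 953.3 kg/h × 808.18 kJ/kg = 770430 kJ/h
|Q| = 214.01 kW = 214010 W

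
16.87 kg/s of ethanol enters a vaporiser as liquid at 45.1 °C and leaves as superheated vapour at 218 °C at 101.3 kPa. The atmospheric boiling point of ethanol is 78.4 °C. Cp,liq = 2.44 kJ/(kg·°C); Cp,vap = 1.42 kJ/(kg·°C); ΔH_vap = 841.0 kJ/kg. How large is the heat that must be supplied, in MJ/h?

liquid 45.1→78.4 °C: 81.252 kJ/kg
vaporisation at 78.4 °C: 841 kJ/kg
vapour 78.4→218 °C: 198.23 kJ/kg
Δh = 81.252 + 841 + 198.23 = 1120.5 kJ/kg
Q = ṁ·Δh = 16.87 kg/s × 1120.5 kJ/kg = 18903 kJ/s
|Q| = 18903 kW = 68049 MJ/h

Q = 68000 MJ/h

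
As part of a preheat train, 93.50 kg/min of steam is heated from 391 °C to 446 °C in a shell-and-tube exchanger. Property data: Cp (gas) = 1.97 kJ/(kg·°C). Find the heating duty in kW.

Q = 169 kW

Q = ṁ·Cp·ΔT = 93.50 × 1.97 × (446 − 391) = 10131 kJ/min
Converting: 10131 / 60 s = 168.85 kW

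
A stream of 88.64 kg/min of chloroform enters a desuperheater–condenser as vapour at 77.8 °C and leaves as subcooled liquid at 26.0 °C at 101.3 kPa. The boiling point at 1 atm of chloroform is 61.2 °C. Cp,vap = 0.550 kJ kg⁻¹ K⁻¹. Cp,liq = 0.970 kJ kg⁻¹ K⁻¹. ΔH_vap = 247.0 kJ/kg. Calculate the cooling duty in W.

Q_c = 429000 W

vapour 77.8→61.2 °C: -9.13 kJ/kg
condensation at 61.2 °C: -247 kJ/kg
liquid 61.2→26.0 °C: -34.144 kJ/kg
Δh = -9.13 + -247 + -34.144 = -290.27 kJ/kg
Q = ṁ·Δh = 88.64 kg/min × -290.27 kJ/kg = -25730 kJ/min
|Q| = 428.83 kW = 428830 W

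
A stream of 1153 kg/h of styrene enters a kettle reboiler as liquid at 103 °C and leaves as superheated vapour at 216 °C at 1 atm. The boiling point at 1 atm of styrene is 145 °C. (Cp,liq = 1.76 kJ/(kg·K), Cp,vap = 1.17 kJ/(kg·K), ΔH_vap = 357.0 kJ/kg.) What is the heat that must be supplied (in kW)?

Q = 165 kW

liquid 103→145 °C: 73.92 kJ/kg
vaporisation at 145 °C: 357 kJ/kg
vapour 145→216 °C: 83.07 kJ/kg
Δh = 73.92 + 357 + 83.07 = 513.99 kJ/kg
Q = ṁ·Δh = 1153 kg/h × 513.99 kJ/kg = 592630 kJ/h
|Q| = 164.62 kW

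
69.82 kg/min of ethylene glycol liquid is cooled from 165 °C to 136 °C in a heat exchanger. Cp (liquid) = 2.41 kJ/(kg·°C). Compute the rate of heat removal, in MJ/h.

Q = ṁ·Cp·ΔT = 69.82 × 2.41 × (136 − 165) = -4879.7 kJ/min
Converting: 4879.7 / 60 s = 81.329 kW
Cooling duty = 292.78 MJ/h

Q_c = 293 MJ/h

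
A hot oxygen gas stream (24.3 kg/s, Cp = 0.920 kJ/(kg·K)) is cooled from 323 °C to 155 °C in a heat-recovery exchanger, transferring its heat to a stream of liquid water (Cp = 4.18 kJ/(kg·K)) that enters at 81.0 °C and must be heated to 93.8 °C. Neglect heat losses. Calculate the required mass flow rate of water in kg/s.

Heat released by hot stream: Q = 24.3 × 0.920 × (323 − 155) = 3755.8 kJ/s
Energy balance on cold side (adiabatic exchanger): Q = ṁ_c·Cp_c·(T_c,out − T_c,in)
ṁ_c = 3755.8 / [4.18 × (93.8 − 81.0)] = 70.197 kg/s

ṁ_c = 70.2 kg/s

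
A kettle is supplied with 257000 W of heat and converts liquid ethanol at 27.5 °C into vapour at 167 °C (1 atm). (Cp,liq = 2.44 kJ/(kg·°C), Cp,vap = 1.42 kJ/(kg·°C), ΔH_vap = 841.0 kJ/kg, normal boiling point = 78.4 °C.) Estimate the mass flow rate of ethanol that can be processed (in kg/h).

Δh = 2.44×(78.4−27.5) + 841.0 + 1.42×(167−78.4) = 1091 kJ/kg
Q = 257000 W = 257 kJ/s = 925200 kJ/h
ṁ = Q/Δh = 925200 / 1091 = 848.02 kg/h

ṁ = 848 kg/h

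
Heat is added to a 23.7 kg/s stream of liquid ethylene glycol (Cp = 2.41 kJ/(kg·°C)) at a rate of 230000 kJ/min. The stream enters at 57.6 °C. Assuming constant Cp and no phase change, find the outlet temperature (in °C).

T_out = 125 °C

Q = 230000 kJ/min = 3833.3 kJ/s
ΔT = Q/(ṁ·Cp) = 3833.3/(23.7×2.41) = 67.114 K
T_out = 57.6 + 67.114 = 124.71 °C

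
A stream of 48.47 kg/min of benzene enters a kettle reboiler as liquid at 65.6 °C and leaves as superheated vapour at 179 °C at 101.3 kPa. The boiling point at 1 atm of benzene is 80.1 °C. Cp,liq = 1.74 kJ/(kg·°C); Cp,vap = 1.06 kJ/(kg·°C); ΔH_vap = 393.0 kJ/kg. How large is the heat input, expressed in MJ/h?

liquid 65.6→80.1 °C: 25.23 kJ/kg
vaporisation at 80.1 °C: 393 kJ/kg
vapour 80.1→179 °C: 104.83 kJ/kg
Δh = 25.23 + 393 + 104.83 = 523.06 kJ/kg
Q = ṁ·Δh = 48.47 kg/min × 523.06 kJ/kg = 25353 kJ/min
|Q| = 422.55 kW = 1521.2 MJ/h

Q = 1520 MJ/h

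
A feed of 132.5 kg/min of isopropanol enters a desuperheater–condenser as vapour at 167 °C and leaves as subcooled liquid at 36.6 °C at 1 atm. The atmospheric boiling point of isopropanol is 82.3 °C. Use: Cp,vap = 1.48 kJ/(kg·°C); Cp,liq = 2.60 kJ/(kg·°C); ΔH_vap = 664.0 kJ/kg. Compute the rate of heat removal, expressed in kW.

Q_c = 2010 kW

vapour 167→82.3 °C: -125.36 kJ/kg
condensation at 82.3 °C: -664 kJ/kg
liquid 82.3→36.6 °C: -118.82 kJ/kg
Δh = -125.36 + -664 + -118.82 = -908.18 kJ/kg
Q = ṁ·Δh = 132.5 kg/min × -908.18 kJ/kg = -120330 kJ/min
|Q| = 2005.6 kW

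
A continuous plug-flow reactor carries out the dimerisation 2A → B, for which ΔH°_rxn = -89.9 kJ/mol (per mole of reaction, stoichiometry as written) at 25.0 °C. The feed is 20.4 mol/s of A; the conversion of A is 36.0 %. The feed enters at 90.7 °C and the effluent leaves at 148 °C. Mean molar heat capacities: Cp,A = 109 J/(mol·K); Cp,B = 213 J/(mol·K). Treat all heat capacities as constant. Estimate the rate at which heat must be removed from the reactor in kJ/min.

Extent of reaction ξ = 0.360 × 20.4 / 2 = 3.672 mol/s
Reaction term: ξ·ΔH°_rxn = 3.672 × -89.9 = -330.11 kJ/s
Sensible, feed 90.7→25 °C: -146.09 kJ/s
Outlet flows (mol/s): A 13.056, B 3.672
Sensible, products 25→148 °C: 271.24 kJ/s
Q = ΔH = -204.96 kJ/s = -204.96 kW
Heat removed = 12298 kJ/min

Q_out = 12300 kJ/min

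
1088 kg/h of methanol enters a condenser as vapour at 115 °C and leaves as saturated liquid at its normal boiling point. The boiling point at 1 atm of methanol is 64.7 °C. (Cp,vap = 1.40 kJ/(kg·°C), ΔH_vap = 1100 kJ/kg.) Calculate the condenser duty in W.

vapour 115→64.7 °C: -70.42 kJ/kg
condensation at 64.7 °C: -1100 kJ/kg
Δh = -70.42 + -1100 = -1170.4 kJ/kg
Q = ṁ·Δh = 1088 kg/h × -1170.4 kJ/kg = -1.2734e+06 kJ/h
|Q| = 353.73 kW = 353730 W

Q_c = 354000 W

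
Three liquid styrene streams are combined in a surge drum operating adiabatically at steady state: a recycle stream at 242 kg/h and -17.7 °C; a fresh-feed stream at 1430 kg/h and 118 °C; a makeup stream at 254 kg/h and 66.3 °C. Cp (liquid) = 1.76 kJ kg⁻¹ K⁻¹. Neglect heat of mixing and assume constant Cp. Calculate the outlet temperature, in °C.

Adiabatic, steady state ⇒ Σ ṁᵢCp,ᵢ(T_out − Tᵢ) = 0
Σ ṁᵢCp,ᵢTᵢ = 242×1.76×-17.7 + 1430×1.76×118 + 254×1.76×66.3 = 319080
Σ ṁᵢCp,ᵢ = 242×1.76 + 1430×1.76 + 254×1.76 = 3389.8
T_out = 319080 / 3389.8 = 94.131 °C

T_out = 94.1 °C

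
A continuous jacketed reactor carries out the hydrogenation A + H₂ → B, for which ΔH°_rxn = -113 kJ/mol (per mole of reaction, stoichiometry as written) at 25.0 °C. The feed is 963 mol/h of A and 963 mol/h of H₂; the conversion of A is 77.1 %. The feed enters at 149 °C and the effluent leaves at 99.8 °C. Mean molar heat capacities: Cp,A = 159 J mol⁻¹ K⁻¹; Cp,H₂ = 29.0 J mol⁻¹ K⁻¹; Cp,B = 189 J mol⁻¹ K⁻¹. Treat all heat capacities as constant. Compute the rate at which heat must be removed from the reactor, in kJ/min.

Q_out = 1550 kJ/min

Extent of reaction ξ = 0.771 × 963 = 742.47 mol/h
Reaction term: ξ·ΔH°_rxn = 742.47 × -113 = -83899 kJ/h
Sensible, feed 149→25 °C: -22449 kJ/h
Outlet flows (mol/h): A 220.53, H₂ 220.53, B 742.47
Sensible, products 25→99.8 °C: 13598 kJ/h
Q = ΔH = -92751 kJ/h = -25.764 kW
Heat removed = 1545.9 kJ/min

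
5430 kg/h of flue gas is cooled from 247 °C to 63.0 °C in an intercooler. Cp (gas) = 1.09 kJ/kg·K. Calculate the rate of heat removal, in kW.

Q = ṁ·Cp·ΔT = 5430 × 1.09 × (63.0 − 247) = -1.089e+06 kJ/h
Converting: 1.089e+06 / 3600 s = 302.51 kW

Q_c = 303 kW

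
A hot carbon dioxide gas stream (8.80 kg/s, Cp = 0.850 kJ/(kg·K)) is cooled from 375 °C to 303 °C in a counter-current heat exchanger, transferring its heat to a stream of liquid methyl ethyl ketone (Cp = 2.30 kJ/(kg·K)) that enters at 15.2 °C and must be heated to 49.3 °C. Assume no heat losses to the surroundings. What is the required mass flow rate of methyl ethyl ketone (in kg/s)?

ṁ_c = 6.87 kg/s

Heat released by hot stream: Q = 8.80 × 0.850 × (375 − 303) = 538.56 kJ/s
Energy balance on cold side (adiabatic exchanger): Q = ṁ_c·Cp_c·(T_c,out − T_c,in)
ṁ_c = 538.56 / [2.30 × (49.3 − 15.2)] = 6.8668 kg/s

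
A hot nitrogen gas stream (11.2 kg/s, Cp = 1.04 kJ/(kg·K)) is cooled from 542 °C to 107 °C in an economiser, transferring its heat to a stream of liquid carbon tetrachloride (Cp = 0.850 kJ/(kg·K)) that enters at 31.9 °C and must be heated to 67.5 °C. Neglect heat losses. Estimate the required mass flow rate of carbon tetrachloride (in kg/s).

ṁ_c = 167 kg/s

Heat released by hot stream: Q = 11.2 × 1.04 × (542 − 107) = 5066.9 kJ/s
Energy balance on cold side (adiabatic exchanger): Q = ṁ_c·Cp_c·(T_c,out − T_c,in)
ṁ_c = 5066.9 / [0.850 × (67.5 − 31.9)] = 167.44 kg/s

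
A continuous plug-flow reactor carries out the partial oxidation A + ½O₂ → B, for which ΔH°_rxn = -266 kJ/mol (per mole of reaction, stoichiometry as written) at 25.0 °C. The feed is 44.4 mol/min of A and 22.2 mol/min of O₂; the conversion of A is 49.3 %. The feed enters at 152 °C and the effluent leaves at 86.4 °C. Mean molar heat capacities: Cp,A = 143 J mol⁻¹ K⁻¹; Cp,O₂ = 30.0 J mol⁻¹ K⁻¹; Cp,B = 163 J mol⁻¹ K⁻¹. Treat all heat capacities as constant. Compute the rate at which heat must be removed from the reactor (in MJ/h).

Q_out = 377 MJ/h

Extent of reaction ξ = 0.493 × 44.4 = 21.889 mol/min
Reaction term: ξ·ΔH°_rxn = 21.889 × -266 = -5822.5 kJ/min
Sensible, feed 152→25 °C: -890.93 kJ/min
Outlet flows (mol/min): A 22.511, O₂ 11.255, B 21.889
Sensible, products 25→86.4 °C: 437.45 kJ/min
Q = ΔH = -6276 kJ/min = -104.6 kW
Heat removed = 376.56 MJ/h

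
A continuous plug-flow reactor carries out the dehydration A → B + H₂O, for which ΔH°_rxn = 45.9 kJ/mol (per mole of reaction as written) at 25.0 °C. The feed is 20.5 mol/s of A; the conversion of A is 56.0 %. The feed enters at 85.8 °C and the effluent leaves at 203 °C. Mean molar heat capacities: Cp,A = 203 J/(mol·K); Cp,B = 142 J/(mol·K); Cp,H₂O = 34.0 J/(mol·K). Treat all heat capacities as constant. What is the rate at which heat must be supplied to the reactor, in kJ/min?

Extent of reaction ξ = 0.560 × 20.5 = 11.48 mol/s
Reaction term: ξ·ΔH°_rxn = 11.48 × 45.9 = 526.93 kJ/s
Sensible, feed 85.8→25 °C: -253.02 kJ/s
Outlet flows (mol/s): A 9.02, B 11.48, H₂O 11.48
Sensible, products 25→203 °C: 685.57 kJ/s
Q = ΔH = 959.49 kJ/s = 959.49 kW
Heat supplied = 57569 kJ/min

Q_in = 57600 kJ/min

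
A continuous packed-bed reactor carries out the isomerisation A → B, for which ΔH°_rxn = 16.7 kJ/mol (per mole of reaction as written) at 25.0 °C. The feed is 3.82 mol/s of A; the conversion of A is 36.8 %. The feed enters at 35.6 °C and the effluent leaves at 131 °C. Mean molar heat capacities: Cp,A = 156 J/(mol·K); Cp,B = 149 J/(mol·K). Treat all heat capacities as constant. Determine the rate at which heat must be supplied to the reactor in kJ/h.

Q_in = 285000 kJ/h

Extent of reaction ξ = 0.368 × 3.82 = 1.4058 mol/s
Reaction term: ξ·ΔH°_rxn = 1.4058 × 16.7 = 23.476 kJ/s
Sensible, feed 35.6→25 °C: -6.3168 kJ/s
Outlet flows (mol/s): A 2.4142, B 1.4058
Sensible, products 25→131 °C: 62.124 kJ/s
Q = ΔH = 79.284 kJ/s = 79.284 kW
Heat supplied = 285420 kJ/h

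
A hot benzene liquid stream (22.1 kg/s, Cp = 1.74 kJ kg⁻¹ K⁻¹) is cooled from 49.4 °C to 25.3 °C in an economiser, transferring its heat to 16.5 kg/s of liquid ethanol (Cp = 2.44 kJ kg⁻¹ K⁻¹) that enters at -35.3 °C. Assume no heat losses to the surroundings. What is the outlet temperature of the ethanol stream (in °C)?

Heat released by hot stream: Q = 22.1 × 1.74 × (49.4 − 25.3) = 926.74 kJ/s
Energy balance on cold side (adiabatic exchanger): Q = ṁ_c·Cp_c·(T_c,out − T_c,in)
T_c,out = -35.3 + 926.74/(16.5 × 2.44) = -12.281 °C

T_c,out = -12.3 °C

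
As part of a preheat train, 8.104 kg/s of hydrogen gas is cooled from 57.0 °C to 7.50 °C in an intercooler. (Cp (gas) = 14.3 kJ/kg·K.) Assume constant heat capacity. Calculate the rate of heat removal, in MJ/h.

Q = ṁ·Cp·ΔT = 8.104 × 14.3 × (7.50 − 57.0) = -5736.4 kJ/s
Cooling duty = 20651 MJ/h

Q_c = 20700 MJ/h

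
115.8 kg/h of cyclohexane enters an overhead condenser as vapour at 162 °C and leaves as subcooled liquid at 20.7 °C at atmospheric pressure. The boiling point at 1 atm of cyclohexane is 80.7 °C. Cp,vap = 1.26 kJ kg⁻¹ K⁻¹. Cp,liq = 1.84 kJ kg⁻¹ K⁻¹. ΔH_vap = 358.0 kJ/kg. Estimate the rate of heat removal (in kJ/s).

Q_c = 18.4 kJ/s

vapour 162→80.7 °C: -102.44 kJ/kg
condensation at 80.7 °C: -358 kJ/kg
liquid 80.7→20.7 °C: -110.4 kJ/kg
Δh = -102.44 + -358 + -110.4 = -570.84 kJ/kg
Q = ṁ·Δh = 115.8 kg/h × -570.84 kJ/kg = -66103 kJ/h
|Q| = 18.362 kW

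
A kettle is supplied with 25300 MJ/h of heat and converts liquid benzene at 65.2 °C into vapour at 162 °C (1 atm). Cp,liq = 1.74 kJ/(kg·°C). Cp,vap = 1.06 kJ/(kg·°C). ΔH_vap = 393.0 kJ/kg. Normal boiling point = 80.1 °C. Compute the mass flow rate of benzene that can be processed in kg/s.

Δh = 1.74×(80.1−65.2) + 393.0 + 1.06×(162−80.1) = 505.74 kJ/kg
Q = 25300 MJ/h = 7027.8 kJ/s = 7027.8 kJ/s
ṁ = Q/Δh = 7027.8 / 505.74 = 13.896 kg/s

ṁ = 13.9 kg/s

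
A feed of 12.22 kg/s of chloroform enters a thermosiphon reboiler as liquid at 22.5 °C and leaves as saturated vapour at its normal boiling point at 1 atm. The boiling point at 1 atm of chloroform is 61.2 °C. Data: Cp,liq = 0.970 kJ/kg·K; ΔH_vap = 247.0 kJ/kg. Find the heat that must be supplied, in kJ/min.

Q = 209000 kJ/min

liquid 22.5→61.2 °C: 37.539 kJ/kg
vaporisation at 61.2 °C: 247 kJ/kg
Δh = 37.539 + 247 = 284.54 kJ/kg
Q = ṁ·Δh = 12.22 kg/s × 284.54 kJ/kg = 3477.1 kJ/s
|Q| = 3477.1 kW = 208620 kJ/min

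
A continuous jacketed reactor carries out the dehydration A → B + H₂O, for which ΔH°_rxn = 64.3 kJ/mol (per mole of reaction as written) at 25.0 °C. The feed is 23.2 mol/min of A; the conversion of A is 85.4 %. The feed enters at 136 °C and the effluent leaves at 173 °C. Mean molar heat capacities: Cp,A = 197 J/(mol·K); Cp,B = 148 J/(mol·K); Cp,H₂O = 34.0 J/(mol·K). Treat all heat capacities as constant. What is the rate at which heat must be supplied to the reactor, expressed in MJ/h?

Extent of reaction ξ = 0.854 × 23.2 = 19.813 mol/min
Reaction term: ξ·ΔH°_rxn = 19.813 × 64.3 = 1274 kJ/min
Sensible, feed 136→25 °C: -507.31 kJ/min
Outlet flows (mol/min): A 3.3872, B 19.813, H₂O 19.813
Sensible, products 25→173 °C: 632.43 kJ/min
Q = ΔH = 1399.1 kJ/min = 23.318 kW
Heat supplied = 83.945 MJ/h

Q_in = 83.9 MJ/h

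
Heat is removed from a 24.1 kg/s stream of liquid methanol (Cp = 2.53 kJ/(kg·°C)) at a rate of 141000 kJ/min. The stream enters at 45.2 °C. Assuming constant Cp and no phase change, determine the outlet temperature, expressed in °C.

T_out = 6.66 °C

Q = 141000 kJ/min = 2350 kJ/s
ΔT = Q/(ṁ·Cp) = 2350/(24.1×2.53) = 38.542 K
T_out = 45.2 − 38.542 = 6.6584 °C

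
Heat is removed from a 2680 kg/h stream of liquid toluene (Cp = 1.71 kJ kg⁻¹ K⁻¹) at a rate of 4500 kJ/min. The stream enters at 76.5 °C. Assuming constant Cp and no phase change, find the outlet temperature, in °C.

T_out = 17.6 °C

Q = 4500 kJ/min = 270000 kJ/h
ΔT = Q/(ṁ·Cp) = 270000/(2680×1.71) = 58.916 K
T_out = 76.5 − 58.916 = 17.584 °C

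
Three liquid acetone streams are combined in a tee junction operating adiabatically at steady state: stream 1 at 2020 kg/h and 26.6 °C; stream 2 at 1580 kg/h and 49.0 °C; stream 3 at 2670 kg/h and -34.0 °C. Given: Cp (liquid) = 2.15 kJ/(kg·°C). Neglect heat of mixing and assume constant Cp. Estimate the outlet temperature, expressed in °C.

T_out = 6.44 °C

Energy balance with Q = 0: Σ ṁᵢCp,ᵢ(T_out − Tᵢ) = 0
T_out = Σ ṁᵢCp,ᵢTᵢ / Σ ṁᵢCp,ᵢ
      = 86800 / 13480 = 6.4389 °C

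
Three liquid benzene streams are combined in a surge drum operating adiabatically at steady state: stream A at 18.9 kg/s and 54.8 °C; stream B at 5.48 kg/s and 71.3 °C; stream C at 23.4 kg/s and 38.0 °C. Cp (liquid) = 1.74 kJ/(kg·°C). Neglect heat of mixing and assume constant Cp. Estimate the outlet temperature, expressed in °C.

T_out = 48.5 °C

No heat crosses the boundary, so H_out = H_in.
T_out = Σ ṁᵢCp,ᵢTᵢ / Σ ṁᵢCp,ᵢ
      = 4029.2 / 83.137 = 48.465 °C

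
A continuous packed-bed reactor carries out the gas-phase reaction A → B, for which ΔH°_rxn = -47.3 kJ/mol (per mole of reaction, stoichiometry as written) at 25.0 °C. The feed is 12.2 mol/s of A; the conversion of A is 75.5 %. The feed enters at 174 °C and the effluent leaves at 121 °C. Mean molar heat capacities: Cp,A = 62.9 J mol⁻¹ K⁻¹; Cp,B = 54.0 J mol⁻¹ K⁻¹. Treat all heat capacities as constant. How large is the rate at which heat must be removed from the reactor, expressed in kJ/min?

Extent of reaction ξ = 0.755 × 12.2 = 9.211 mol/s
Reaction term: ξ·ΔH°_rxn = 9.211 × -47.3 = -435.68 kJ/s
Sensible, feed 174→25 °C: -114.34 kJ/s
Outlet flows (mol/s): A 2.989, B 9.211
Sensible, products 25→121 °C: 65.799 kJ/s
Q = ΔH = -484.22 kJ/s = -484.22 kW
Heat removed = 29053 kJ/min

Q_out = 29100 kJ/min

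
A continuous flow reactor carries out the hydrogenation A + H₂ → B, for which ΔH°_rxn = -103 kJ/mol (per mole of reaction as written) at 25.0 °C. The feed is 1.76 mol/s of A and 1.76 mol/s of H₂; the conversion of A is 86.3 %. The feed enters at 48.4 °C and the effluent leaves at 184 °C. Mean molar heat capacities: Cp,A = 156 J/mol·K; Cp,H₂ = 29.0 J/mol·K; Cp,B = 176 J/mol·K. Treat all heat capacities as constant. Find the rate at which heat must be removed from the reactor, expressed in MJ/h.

Extent of reaction ξ = 0.863 × 1.76 = 1.5189 mol/s
Reaction term: ξ·ΔH°_rxn = 1.5189 × -103 = -156.44 kJ/s
Sensible, feed 48.4→25 °C: -7.619 kJ/s
Outlet flows (mol/s): A 0.24112, H₂ 0.24112, B 1.5189
Sensible, products 25→184 °C: 49.597 kJ/s
Q = ΔH = -114.47 kJ/s = -114.47 kW
Heat removed = 412.08 MJ/h

Q_out = 412 MJ/h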